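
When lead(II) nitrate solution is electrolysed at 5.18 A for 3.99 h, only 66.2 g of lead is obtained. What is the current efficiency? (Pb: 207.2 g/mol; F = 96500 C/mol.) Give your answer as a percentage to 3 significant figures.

82.9%

Q = 5.18 × 14364 = 74410 C
n(e⁻) = 74410 / 96500 = 0.7711 mol
Pb²⁺ + 2e⁻ → Pb, so theoretical n(Pb) = 0.3856 mol → 79.90 g
Efficiency = 66.2 / 79.90 = 0.8285 = 82.9%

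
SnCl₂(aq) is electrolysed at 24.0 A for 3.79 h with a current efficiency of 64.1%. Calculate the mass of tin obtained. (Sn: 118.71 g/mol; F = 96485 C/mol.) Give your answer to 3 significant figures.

129 g

Q = 24.0 × 13644 = 3.275×10^5 C
n(e⁻) = 3.275×10^5 / 96485 = 3.394 mol
Sn²⁺ + 2e⁻ → Sn, so theoretical m(Sn) = 1.697 × 118.71 = 201.5 g
Actual mass = 64.1% × 201.5 = 129 g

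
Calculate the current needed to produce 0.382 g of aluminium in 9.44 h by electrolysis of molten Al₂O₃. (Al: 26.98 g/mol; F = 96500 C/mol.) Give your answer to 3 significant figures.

n(Al) = 0.382 / 26.98 = 0.01416 mol
Al³⁺ + 3e⁻ → Al, so n(e⁻) = 3 × 0.01416 = 0.04248 mol
Q = 0.04248 × 96500 = 4099 C
I = Q / t = 4099 / 33984 s = 0.121 A

0.121 A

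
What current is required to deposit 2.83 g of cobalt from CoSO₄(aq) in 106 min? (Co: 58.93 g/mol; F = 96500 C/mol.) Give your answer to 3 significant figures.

n(Co) = 2.83 / 58.93 = 0.04802 mol
Co²⁺ + 2e⁻ → Co, so n(e⁻) = 2 × 0.04802 = 0.09604 mol
Q = 0.09604 × 96500 = 9268 C
I = Q / t = 9268 / 6360 s = 1.46 A

1.46 A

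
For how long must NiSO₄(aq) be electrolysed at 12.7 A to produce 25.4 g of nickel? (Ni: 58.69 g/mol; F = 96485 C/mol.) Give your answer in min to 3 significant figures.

110 min

n(Ni) = 25.4 / 58.69 = 0.4328 mol
Ni²⁺ + 2e⁻ → Ni, so n(e⁻) = 2 × 0.4328 = 0.8656 mol
Q = 0.8656 × 96485 = 83520 C
t = Q / I = 83520 / 12.7 = 6576 s = 110 min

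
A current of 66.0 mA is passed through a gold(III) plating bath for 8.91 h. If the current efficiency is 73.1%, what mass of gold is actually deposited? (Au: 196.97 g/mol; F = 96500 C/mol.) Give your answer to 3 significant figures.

Q = 0.0660 × 32076 = 2117 C
n(e⁻) = 2117 / 96500 = 0.02194 mol
Au³⁺ + 3e⁻ → Au, so theoretical m(Au) = 0.007313 × 196.97 = 1.440 g
Actual mass = 73.1% × 1.440 = 1.05 g

1.05 g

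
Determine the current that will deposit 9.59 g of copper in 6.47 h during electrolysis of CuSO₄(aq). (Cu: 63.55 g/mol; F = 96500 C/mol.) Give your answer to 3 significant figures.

1.25 A

n(Cu) = 9.59 / 63.55 = 0.1509 mol
Cu²⁺ + 2e⁻ → Cu, so n(e⁻) = 2 × 0.1509 = 0.3018 mol
Q = 0.3018 × 96500 = 29120 C
I = Q / t = 29120 / 23292 s = 1.25 A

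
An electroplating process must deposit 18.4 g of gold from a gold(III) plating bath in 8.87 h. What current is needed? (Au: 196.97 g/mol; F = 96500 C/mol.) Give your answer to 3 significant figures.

n(Au) = 18.4 / 196.97 = 0.09342 mol
Au³⁺ + 3e⁻ → Au, so n(e⁻) = 3 × 0.09342 = 0.2803 mol
Q = 0.2803 × 96500 = 27050 C
I = Q / t = 27050 / 31932 s = 0.847 A

0.847 A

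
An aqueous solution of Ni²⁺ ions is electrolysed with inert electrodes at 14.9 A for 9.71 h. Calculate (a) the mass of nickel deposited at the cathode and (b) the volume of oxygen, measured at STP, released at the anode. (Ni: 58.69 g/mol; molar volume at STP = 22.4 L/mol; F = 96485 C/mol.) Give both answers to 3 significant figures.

Q = 14.9 × 34956 = 5.208×10^5 C; n(e⁻) = 5.208×10^5 / 96485 = 5.398 mol
Cathode: Ni²⁺ + 2e⁻ → Ni → n(Ni) = 5.398/2 = 2.699 mol → 158 g
Anode: 2H₂O → O₂ + 4H⁺ + 4e⁻ → n(O₂) = 5.398/4 = 1.350 mol → 30.2 L

158 g Ni; 30.2 L O₂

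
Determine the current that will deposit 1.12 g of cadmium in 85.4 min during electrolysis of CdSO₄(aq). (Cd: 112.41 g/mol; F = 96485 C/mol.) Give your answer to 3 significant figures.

0.375 A

n(Cd) = 1.12 / 112.41 = 0.009964 mol
Cd²⁺ + 2e⁻ → Cd, so n(e⁻) = 2 × 0.009964 = 0.01993 mol
Q = 0.01993 × 96485 = 1923 C
I = Q / t = 1923 / 5124 s = 0.375 A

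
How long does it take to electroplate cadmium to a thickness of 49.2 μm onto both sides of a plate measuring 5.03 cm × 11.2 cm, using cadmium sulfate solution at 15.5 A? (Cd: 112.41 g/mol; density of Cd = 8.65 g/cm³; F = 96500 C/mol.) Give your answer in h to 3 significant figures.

Plated area = 2 × 5.03 × 11.2 = 112.7 cm²
Volume = 112.7 × 49.2×10⁻⁴ cm = 0.5545 cm³
m(Cd) = 0.5545 × 8.65 = 4.796 g
n(Cd) = 4.796 / 112.41 = 0.04267 mol; n(e⁻) = 2 × 0.04267 = 0.08534 mol
Q = 0.08534 × 96500 = 8235 C
t = 8235 / 15.5 = 531.3 s = 0.148 h

0.148 h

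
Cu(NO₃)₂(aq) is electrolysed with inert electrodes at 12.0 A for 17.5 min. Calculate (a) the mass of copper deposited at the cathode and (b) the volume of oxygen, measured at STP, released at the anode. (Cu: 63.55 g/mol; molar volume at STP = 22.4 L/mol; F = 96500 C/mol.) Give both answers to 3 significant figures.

4.15 g Cu; 0.731 L O₂

Q = 12.0 × 1050 = 12600 C; n(e⁻) = 12600 / 96500 = 0.1306 mol
Cathode: Cu²⁺ + 2e⁻ → Cu → n(Cu) = 0.1306/2 = 0.06530 mol → 4.15 g
Anode: 2H₂O → O₂ + 4H⁺ + 4e⁻ → n(O₂) = 0.1306/4 = 0.03265 mol → 0.731 L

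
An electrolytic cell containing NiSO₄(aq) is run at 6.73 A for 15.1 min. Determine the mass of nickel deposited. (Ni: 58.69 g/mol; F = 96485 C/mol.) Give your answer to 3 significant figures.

1.85 g

Charge passed = 6.73 × 906 = 6097 C
Moles of electrons = 6097 / 96485 = 0.06319 mol
Ni²⁺ + 2e⁻ → Ni, so n(Ni) = 0.06319 / 2 = 0.03160 mol
m = 0.03160 × 58.69 = 1.85 g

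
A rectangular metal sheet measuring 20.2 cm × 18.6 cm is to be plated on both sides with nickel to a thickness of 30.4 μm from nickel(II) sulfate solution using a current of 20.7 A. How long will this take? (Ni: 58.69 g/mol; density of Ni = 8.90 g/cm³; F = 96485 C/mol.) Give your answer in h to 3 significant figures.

Plated area = 2 × 20.2 × 18.6 = 751.4 cm²
Volume = 751.4 × 30.4×10⁻⁴ cm = 2.284 cm³
m(Ni) = 2.284 × 8.90 = 20.33 g
n(Ni) = 20.33 / 58.69 = 0.3464 mol; n(e⁻) = 2 × 0.3464 = 0.6928 mol
Q = 0.6928 × 96485 = 66840 C
t = 66840 / 20.7 = 3229 s = 0.897 h

0.897 h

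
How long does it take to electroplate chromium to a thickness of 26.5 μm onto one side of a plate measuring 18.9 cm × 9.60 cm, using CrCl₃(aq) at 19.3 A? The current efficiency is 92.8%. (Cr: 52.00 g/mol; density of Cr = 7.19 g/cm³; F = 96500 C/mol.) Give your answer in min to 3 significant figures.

17.9 min

Plated area = 18.9 × 9.60 = 181.4 cm²
Volume = 181.4 × 26.5×10⁻⁴ cm = 0.4807 cm³
m(Cr) = 0.4807 × 7.19 = 3.456 g
n(Cr) = 3.456 / 52.00 = 0.06646 mol; n(e⁻) = 3 × 0.06646 = 0.1994 mol
Q = 0.1994 × 96500 / 0.928 = 20740 C
t = 20740 / 19.3 = 1075 s = 17.9 min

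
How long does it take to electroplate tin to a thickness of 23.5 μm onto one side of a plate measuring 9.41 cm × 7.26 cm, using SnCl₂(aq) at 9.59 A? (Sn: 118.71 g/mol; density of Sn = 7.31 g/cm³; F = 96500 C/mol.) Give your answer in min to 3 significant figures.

3.32 min

Plated area = 9.41 × 7.26 = 68.32 cm²
Volume = 68.32 × 23.5×10⁻⁴ cm = 0.1606 cm³
m(Sn) = 0.1606 × 7.31 = 1.174 g
n(Sn) = 1.174 / 118.71 = 0.009890 mol; n(e⁻) = 2 × 0.009890 = 0.01978 mol
Q = 0.01978 × 96500 = 1909 C
t = 1909 / 9.59 = 199.1 s = 3.32 min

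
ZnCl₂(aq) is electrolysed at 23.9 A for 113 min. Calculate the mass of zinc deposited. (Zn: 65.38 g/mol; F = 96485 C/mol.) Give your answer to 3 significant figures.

54.9 g

Q = 23.9 A × 6780 s = 1.620×10^5 C
n(e⁻) = Q/F = 1.620×10^5/96485 = 1.679 mol
Zn²⁺ + 2e⁻ → Zn, so n(Zn) = 1.679 / 2 = 0.8395 mol
m = 0.8395 × 65.38 = 54.9 g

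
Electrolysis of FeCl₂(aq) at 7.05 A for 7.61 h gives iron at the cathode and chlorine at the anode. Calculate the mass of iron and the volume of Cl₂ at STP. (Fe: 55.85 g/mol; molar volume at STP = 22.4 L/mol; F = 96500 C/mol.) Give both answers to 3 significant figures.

55.9 g Fe; 22.4 L Cl₂

Q = 7.05 × 27396 = 1.931×10^5 C; n(e⁻) = 1.931×10^5 / 96500 = 2.001 mol
Cathode: Fe²⁺ + 2e⁻ → Fe → n(Fe) = 2.001/2 = 1.001 mol → 55.9 g
Anode: 2Cl⁻ → Cl₂ + 2e⁻ → n(Cl₂) = 2.001/2 = 1.001 mol → 22.4 L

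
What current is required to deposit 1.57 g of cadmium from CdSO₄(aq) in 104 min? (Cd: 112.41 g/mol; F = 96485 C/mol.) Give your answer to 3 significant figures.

n(Cd) = 1.57 / 112.41 = 0.01397 mol
Cd²⁺ + 2e⁻ → Cd, so n(e⁻) = 2 × 0.01397 = 0.02794 mol
Q = 0.02794 × 96485 = 2696 C
I = Q / t = 2696 / 6240 s = 0.432 A

0.432 A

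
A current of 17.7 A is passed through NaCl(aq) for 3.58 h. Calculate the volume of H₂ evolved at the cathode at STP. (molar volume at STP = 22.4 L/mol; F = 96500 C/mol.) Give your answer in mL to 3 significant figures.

26500 mL

Q = It = 17.7 × 12888 = 2.281×10^5 C
Moles of electrons = 2.281×10^5 / 96500 = 2.364 mol
2H⁺ + 2e⁻ → H₂, so n(H₂) = 2.364 / 2 = 1.182 mol
V = 1.182 × 22.4 = 26.48 L
= 26500 mL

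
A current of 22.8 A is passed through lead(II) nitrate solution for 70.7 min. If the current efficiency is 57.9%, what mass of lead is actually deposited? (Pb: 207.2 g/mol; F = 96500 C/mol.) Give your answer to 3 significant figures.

Q = 22.8 × 4242 = 96720 C
n(e⁻) = 96720 / 96500 = 1.002 mol
Pb²⁺ + 2e⁻ → Pb, so theoretical m(Pb) = 0.5010 × 207.2 = 103.8 g
Actual mass = 57.9% × 103.8 = 60.1 g

60.1 g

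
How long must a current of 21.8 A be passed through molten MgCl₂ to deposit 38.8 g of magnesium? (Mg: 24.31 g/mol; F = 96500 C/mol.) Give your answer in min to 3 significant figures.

n(Mg) = 38.8 / 24.31 = 1.596 mol
Mg²⁺ + 2e⁻ → Mg, so n(e⁻) = 2 × 1.596 = 3.192 mol
Q = 3.192 × 96500 = 3.080×10^5 C
t = Q / I = 3.080×10^5 / 21.8 = 14130 s = 236 min

236 min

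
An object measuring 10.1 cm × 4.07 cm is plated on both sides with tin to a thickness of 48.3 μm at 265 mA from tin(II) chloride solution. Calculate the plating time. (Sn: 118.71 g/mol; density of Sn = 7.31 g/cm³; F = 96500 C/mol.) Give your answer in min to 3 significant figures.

Plated area = 2 × 10.1 × 4.07 = 82.21 cm²
Volume = 82.21 × 48.3×10⁻⁴ cm = 0.3971 cm³
m(Sn) = 0.3971 × 7.31 = 2.903 g
n(Sn) = 2.903 / 118.71 = 0.02445 mol; n(e⁻) = 2 × 0.02445 = 0.04890 mol
Q = 0.04890 × 96500 = 4719 C
t = 4719 / 0.265 = 17810 s = 297 min

297 min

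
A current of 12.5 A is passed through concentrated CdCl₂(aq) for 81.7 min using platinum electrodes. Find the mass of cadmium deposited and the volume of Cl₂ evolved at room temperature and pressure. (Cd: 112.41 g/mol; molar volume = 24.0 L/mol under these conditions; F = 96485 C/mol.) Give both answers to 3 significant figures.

Q = 12.5 × 4902 = 61280 C; n(e⁻) = 61280 / 96485 = 0.6351 mol
Cathode: Cd²⁺ + 2e⁻ → Cd → n(Cd) = 0.6351/2 = 0.3176 mol → 35.7 g
Anode: 2Cl⁻ → Cl₂ + 2e⁻ → n(Cl₂) = 0.6351/2 = 0.3176 mol → 7.62 L

35.7 g Cd; 7.62 L Cl₂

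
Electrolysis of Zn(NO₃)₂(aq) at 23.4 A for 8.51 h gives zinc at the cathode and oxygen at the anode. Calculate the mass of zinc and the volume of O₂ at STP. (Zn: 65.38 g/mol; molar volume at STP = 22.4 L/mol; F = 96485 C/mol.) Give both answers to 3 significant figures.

Q = 23.4 × 30636 = 7.169×10^5 C; n(e⁻) = 7.169×10^5 / 96485 = 7.430 mol
Cathode: Zn²⁺ + 2e⁻ → Zn → n(Zn) = 7.430/2 = 3.715 mol → 243 g
Anode: 2H₂O → O₂ + 4H⁺ + 4e⁻ → n(O₂) = 7.430/4 = 1.858 mol → 41.6 L

243 g Zn; 41.6 L O₂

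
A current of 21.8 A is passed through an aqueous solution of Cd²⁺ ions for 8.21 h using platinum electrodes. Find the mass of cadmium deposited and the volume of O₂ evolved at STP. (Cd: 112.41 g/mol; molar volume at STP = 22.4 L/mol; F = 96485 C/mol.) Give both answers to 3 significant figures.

375 g Cd; 37.4 L O₂

Q = 21.8 × 29556 = 6.443×10^5 C; n(e⁻) = 6.443×10^5 / 96485 = 6.678 mol
Cathode: Cd²⁺ + 2e⁻ → Cd → n(Cd) = 6.678/2 = 3.339 mol → 375 g
Anode: 2H₂O → O₂ + 4H⁺ + 4e⁻ → n(O₂) = 6.678/4 = 1.670 mol → 37.4 L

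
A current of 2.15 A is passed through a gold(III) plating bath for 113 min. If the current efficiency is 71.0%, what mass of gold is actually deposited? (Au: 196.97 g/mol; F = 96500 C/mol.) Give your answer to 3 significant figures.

Q = 2.15 × 6780 = 14580 C
n(e⁻) = 14580 / 96500 = 0.1511 mol
Au³⁺ + 3e⁻ → Au, so theoretical m(Au) = 0.05037 × 196.97 = 9.921 g
Actual mass = 71.0% × 9.921 = 7.04 g

7.04 g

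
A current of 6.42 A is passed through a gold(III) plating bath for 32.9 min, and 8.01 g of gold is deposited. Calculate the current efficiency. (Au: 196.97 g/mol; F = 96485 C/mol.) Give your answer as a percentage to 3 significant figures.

92.9%

Q = 6.42 × 1974 = 12670 C
n(e⁻) = 12670 / 96485 = 0.1313 mol
Au³⁺ + 3e⁻ → Au, so theoretical n(Au) = 0.04377 mol → 8.621 g
Efficiency = 8.01 / 8.621 = 0.9291 = 92.9%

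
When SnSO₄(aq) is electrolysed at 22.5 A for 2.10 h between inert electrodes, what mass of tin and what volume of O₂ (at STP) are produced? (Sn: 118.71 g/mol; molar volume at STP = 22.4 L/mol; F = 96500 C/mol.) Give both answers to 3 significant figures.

105 g Sn; 9.87 L O₂

Q = 22.5 × 7560 = 1.701×10^5 C; n(e⁻) = 1.701×10^5 / 96500 = 1.763 mol
Cathode: Sn²⁺ + 2e⁻ → Sn → n(Sn) = 1.763/2 = 0.8815 mol → 105 g
Anode: 2H₂O → O₂ + 4H⁺ + 4e⁻ → n(O₂) = 1.763/4 = 0.4408 mol → 9.87 L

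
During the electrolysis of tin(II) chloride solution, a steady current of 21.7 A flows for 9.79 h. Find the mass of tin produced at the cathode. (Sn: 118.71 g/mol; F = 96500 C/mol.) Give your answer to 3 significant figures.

470 g

Q = It = 21.7 × 35244 = 7.648×10^5 C
n(e⁻) = Q/F = 7.648×10^5/96500 = 7.925 mol
Sn²⁺ + 2e⁻ → Sn, so n(Sn) = 7.925 / 2 = 3.963 mol
m = 3.963 × 118.71 = 470 g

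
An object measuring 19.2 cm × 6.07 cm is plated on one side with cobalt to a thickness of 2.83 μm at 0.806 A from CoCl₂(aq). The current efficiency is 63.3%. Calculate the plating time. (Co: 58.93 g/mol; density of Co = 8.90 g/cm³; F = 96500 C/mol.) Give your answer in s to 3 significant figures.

1880 s

Plated area = 19.2 × 6.07 = 116.5 cm²
Volume = 116.5 × 2.83×10⁻⁴ cm = 0.03297 cm³
m(Co) = 0.03297 × 8.90 = 0.2934 g
n(Co) = 0.2934 / 58.93 = 0.004979 mol; n(e⁻) = 2 × 0.004979 = 0.009958 mol
Q = 0.009958 × 96500 / 0.633 = 1518 C
t = 1518 / 0.806 = 1883 s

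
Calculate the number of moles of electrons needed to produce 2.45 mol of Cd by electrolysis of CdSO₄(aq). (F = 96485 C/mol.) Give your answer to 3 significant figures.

Cd²⁺ + 2e⁻ → Cd, so n(e⁻) = 2 × 2.45 = 4.900 mol

4.90 mol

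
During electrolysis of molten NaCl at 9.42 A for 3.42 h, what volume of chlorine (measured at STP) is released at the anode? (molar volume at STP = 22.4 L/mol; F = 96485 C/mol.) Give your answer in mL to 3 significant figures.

13500 mL

Q = 9.42 A × 12312 s = 1.160×10^5 C
Moles of electrons = 1.160×10^5 / 96485 = 1.202 mol
2Cl⁻ → Cl₂ + 2e⁻, so n(Cl₂) = 1.202 / 2 = 0.6010 mol
V = 0.6010 × 22.4 = 13.46 L
= 13500 mL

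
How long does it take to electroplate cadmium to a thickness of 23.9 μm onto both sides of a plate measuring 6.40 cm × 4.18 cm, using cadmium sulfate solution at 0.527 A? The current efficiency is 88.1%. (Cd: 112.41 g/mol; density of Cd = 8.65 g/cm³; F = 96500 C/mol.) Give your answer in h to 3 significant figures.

Plated area = 2 × 6.40 × 4.18 = 53.50 cm²
Volume = 53.50 × 23.9×10⁻⁴ cm = 0.1279 cm³
m(Cd) = 0.1279 × 8.65 = 1.106 g
n(Cd) = 1.106 / 112.41 = 0.009839 mol; n(e⁻) = 2 × 0.009839 = 0.01968 mol
Q = 0.01968 × 96500 / 0.881 = 2156 C
t = 2156 / 0.527 = 4091 s = 1.14 h

1.14 h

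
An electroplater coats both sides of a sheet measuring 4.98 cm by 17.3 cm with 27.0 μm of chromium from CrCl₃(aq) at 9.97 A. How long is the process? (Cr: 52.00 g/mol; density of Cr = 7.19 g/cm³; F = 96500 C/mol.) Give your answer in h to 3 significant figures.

0.519 h

Plated area = 2 × 4.98 × 17.3 = 172.3 cm²
Volume = 172.3 × 27.0×10⁻⁴ cm = 0.4652 cm³
m(Cr) = 0.4652 × 7.19 = 3.345 g
n(Cr) = 3.345 / 52.00 = 0.06433 mol; n(e⁻) = 3 × 0.06433 = 0.1930 mol
Q = 0.1930 × 96500 = 18620 C
t = 18620 / 9.97 = 1868 s = 0.519 h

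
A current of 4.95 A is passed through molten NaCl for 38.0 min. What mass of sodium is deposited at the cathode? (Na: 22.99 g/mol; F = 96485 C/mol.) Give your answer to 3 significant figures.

2.69 g

Charge passed = 4.95 × 2280 = 11290 C
n(e⁻) = 11290 / 96485 = 0.1170 mol
Na⁺ + e⁻ → Na, so n(Na) = 0.1170 mol
m = 0.1170 × 22.99 = 2.69 g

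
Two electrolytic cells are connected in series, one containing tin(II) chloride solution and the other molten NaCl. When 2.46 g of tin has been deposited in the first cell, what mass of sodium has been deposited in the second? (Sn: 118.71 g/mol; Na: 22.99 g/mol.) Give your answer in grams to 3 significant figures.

0.953 g

n(Sn) = 2.46 / 118.71 = 0.02072 mol
Sn²⁺ + 2e⁻ → Sn, so n(e⁻) = 2 × 0.02072 = 0.04144 mol
Same current for the same time ⇒ same n(e⁻) = 0.04144 mol in both cells.
Na⁺ + e⁻ → Na, so n(Na) = 0.04144 mol
m(Na) = 0.04144 × 22.99 = 0.953 g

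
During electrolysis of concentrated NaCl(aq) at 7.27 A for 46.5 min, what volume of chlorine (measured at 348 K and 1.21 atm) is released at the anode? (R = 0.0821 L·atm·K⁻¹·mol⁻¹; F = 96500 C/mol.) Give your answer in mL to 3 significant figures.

2480 mL

Q = It = 7.27 × 2790 = 20280 C
n(e⁻) = Q/F = 20280/96500 = 0.2102 mol
2Cl⁻ → Cl₂ + 2e⁻, so n(Cl₂) = 0.2102 / 2 = 0.1051 mol
V = nRT/P = 0.1051 × 0.0821 × 348 / 1.21 = 2.482 L
= 2480 mL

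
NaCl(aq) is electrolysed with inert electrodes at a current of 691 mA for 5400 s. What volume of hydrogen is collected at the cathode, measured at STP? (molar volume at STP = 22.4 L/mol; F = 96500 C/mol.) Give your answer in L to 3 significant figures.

Q = It = 0.691 × 5400 = 3731 C
n(e⁻) = 3731 / 96500 = 0.03866 mol
2H⁺ + 2e⁻ → H₂, so n(H₂) = 0.03866 / 2 = 0.01933 mol
V = 0.01933 × 22.4 = 0.4330 L

0.433 L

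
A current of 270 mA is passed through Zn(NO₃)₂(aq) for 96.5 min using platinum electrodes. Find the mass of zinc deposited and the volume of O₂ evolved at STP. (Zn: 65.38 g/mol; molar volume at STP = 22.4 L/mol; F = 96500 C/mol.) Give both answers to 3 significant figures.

0.530 g Zn; 0.0907 L O₂

Q = 0.270 × 5790 = 1563 C; n(e⁻) = 1563 / 96500 = 0.01620 mol
Cathode: Zn²⁺ + 2e⁻ → Zn → n(Zn) = 0.01620/2 = 0.008100 mol → 0.530 g
Anode: 2H₂O → O₂ + 4H⁺ + 4e⁻ → n(O₂) = 0.01620/4 = 0.004050 mol → 0.0907 L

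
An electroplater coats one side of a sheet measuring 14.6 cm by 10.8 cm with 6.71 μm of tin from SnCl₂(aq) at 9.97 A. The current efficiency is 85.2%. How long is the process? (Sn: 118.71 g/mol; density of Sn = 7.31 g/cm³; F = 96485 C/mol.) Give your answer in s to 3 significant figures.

Plated area = 14.6 × 10.8 = 157.7 cm²
Volume = 157.7 × 6.71×10⁻⁴ cm = 0.1058 cm³
m(Sn) = 0.1058 × 7.31 = 0.7734 g
n(Sn) = 0.7734 / 118.71 = 0.006515 mol; n(e⁻) = 2 × 0.006515 = 0.01303 mol
Q = 0.01303 × 96485 / 0.852 = 1476 C
t = 1476 / 9.97 = 148.0 s

148 s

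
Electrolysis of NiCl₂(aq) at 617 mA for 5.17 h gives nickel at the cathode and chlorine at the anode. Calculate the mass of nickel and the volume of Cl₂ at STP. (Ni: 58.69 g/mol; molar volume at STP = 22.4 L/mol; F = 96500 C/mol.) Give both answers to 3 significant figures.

3.49 g Ni; 1.33 L Cl₂

Q = 0.617 × 18612 = 11480 C; n(e⁻) = 11480 / 96500 = 0.1190 mol
Cathode: Ni²⁺ + 2e⁻ → Ni → n(Ni) = 0.1190/2 = 0.05950 mol → 3.49 g
Anode: 2Cl⁻ → Cl₂ + 2e⁻ → n(Cl₂) = 0.1190/2 = 0.05950 mol → 1.33 L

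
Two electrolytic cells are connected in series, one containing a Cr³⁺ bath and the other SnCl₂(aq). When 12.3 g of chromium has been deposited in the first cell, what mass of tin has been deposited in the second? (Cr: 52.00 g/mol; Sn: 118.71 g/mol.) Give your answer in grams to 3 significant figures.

42.1 g

n(Cr) = 12.3 / 52.00 = 0.2365 mol
Cr³⁺ + 3e⁻ → Cr, so n(e⁻) = 3 × 0.2365 = 0.7095 mol
Since the cells are in series, n(e⁻) in the Sn cell is also 0.7095 mol.
Sn²⁺ + 2e⁻ → Sn, so n(Sn) = 0.7095 / 2 = 0.3548 mol
m(Sn) = 0.3548 × 118.71 = 42.1 g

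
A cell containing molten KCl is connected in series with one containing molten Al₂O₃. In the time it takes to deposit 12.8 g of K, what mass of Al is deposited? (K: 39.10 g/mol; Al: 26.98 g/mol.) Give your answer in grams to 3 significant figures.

2.94 g

n(K) = 12.8 / 39.10 = 0.3274 mol
K⁺ + e⁻ → K, so n(e⁻) = 0.3274 mol
The cells are in series, so the same charge (and hence the same n(e⁻) = 0.3274 mol) passes through both.
Al³⁺ + 3e⁻ → Al, so n(Al) = 0.3274 / 3 = 0.1091 mol
m(Al) = 0.1091 × 26.98 = 2.94 g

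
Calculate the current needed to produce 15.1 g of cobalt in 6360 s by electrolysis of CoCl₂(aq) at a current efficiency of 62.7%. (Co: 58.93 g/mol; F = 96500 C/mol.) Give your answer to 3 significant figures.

12.4 A

n(Co) = 15.1 / 58.93 = 0.2562 mol
Co²⁺ + 2e⁻ → Co, so n(e⁻) = 2 × 0.2562 = 0.5124 mol
Q = 0.5124 × 96500 / 0.627 = 78860 C
I = Q / t = 78860 / 6360 s = 12.4 A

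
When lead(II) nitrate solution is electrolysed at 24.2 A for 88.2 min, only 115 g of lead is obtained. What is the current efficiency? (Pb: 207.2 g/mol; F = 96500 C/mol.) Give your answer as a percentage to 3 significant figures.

Q = 24.2 × 5292 = 1.281×10^5 C
n(e⁻) = 1.281×10^5 / 96500 = 1.327 mol
Pb²⁺ + 2e⁻ → Pb, so theoretical n(Pb) = 0.6635 mol → 137.5 g
Efficiency = 115 / 137.5 = 0.8364 = 83.6%

83.6%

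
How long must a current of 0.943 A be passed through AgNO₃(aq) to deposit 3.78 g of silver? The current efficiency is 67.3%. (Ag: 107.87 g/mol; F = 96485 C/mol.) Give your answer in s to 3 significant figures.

n(Ag) = 3.78 / 107.87 = 0.03504 mol
Ag⁺ + e⁻ → Ag, so n(e⁻) = 0.03504 mol
Q = 0.03504 × 96485 / 0.673 = 5024 C
t = Q / I = 5024 / 0.943 = 5328 s

5330 s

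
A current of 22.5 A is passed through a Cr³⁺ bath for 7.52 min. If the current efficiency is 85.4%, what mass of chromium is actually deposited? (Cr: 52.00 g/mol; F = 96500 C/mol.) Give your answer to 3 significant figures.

Q = 22.5 × 451.2 = 10150 C
n(e⁻) = 10150 / 96500 = 0.1052 mol
Cr³⁺ + 3e⁻ → Cr, so theoretical m(Cr) = 0.03507 × 52.00 = 1.824 g
Actual mass = 85.4% × 1.824 = 1.56 g

1.56 g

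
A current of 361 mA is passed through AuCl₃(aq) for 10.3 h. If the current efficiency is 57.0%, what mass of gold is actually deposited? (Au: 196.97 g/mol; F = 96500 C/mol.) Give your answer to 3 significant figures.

Q = 0.361 × 37080 = 13390 C
n(e⁻) = 13390 / 96500 = 0.1388 mol
Au³⁺ + 3e⁻ → Au, so theoretical m(Au) = 0.04627 × 196.97 = 9.114 g
Actual mass = 57.0% × 9.114 = 5.19 g

5.19 g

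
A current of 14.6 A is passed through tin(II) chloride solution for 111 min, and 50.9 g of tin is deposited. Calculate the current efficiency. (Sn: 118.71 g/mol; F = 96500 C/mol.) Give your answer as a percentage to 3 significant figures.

Q = 14.6 × 6660 = 97240 C
n(e⁻) = 97240 / 96500 = 1.008 mol
Sn²⁺ + 2e⁻ → Sn, so theoretical n(Sn) = 0.5040 mol → 59.83 g
Efficiency = 50.9 / 59.83 = 0.8507 = 85.1%

85.1%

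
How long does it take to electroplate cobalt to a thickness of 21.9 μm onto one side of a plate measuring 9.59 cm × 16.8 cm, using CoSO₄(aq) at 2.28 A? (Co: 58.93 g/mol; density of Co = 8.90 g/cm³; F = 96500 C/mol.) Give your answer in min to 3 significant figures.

75.2 min

Plated area = 9.59 × 16.8 = 161.1 cm²
Volume = 161.1 × 21.9×10⁻⁴ cm = 0.3528 cm³
m(Co) = 0.3528 × 8.90 = 3.140 g
n(Co) = 3.140 / 58.93 = 0.05328 mol; n(e⁻) = 2 × 0.05328 = 0.1066 mol
Q = 0.1066 × 96500 = 10290 C
t = 10290 / 2.28 = 4513 s = 75.2 min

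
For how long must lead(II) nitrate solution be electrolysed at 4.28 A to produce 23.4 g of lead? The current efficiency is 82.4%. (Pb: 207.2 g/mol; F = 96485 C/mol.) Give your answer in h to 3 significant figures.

1.72 h

n(Pb) = 23.4 / 207.2 = 0.1129 mol
Pb²⁺ + 2e⁻ → Pb, so n(e⁻) = 2 × 0.1129 = 0.2258 mol
Q = 0.2258 × 96485 / 0.824 = 26440 C
t = Q / I = 26440 / 4.28 = 6178 s = 1.72 h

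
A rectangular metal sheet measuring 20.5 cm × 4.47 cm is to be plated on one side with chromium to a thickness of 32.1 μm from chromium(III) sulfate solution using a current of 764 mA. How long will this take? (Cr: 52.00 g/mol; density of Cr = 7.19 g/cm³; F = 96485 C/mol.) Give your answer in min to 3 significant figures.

Plated area = 20.5 × 4.47 = 91.64 cm²
Volume = 91.64 × 32.1×10⁻⁴ cm = 0.2942 cm³
m(Cr) = 0.2942 × 7.19 = 2.115 g
n(Cr) = 2.115 / 52.00 = 0.04067 mol; n(e⁻) = 3 × 0.04067 = 0.1220 mol
Q = 0.1220 × 96485 = 11770 C
t = 11770 / 0.764 = 15410 s = 257 min

257 min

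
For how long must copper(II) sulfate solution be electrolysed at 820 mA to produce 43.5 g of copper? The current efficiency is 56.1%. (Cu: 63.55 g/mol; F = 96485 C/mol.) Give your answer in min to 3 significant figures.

n(Cu) = 43.5 / 63.55 = 0.6845 mol
Cu²⁺ + 2e⁻ → Cu, so n(e⁻) = 2 × 0.6845 = 1.369 mol
Q = 1.369 × 96485 / 0.561 = 2.355×10^5 C
t = Q / I = 2.355×10^5 / 0.820 = 2.872×10^5 s = 4790 min

4790 min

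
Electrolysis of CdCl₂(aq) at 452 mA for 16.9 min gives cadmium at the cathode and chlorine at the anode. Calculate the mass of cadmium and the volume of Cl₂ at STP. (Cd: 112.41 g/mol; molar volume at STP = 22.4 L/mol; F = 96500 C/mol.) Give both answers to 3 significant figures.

Q = 0.452 × 1014 = 458.3 C; n(e⁻) = 458.3 / 96500 = 0.004749 mol
Cathode: Cd²⁺ + 2e⁻ → Cd → n(Cd) = 0.004749/2 = 0.002375 mol → 0.267 g
Anode: 2Cl⁻ → Cl₂ + 2e⁻ → n(Cl₂) = 0.004749/2 = 0.002375 mol → 0.0532 L

0.267 g Cd; 0.0532 L Cl₂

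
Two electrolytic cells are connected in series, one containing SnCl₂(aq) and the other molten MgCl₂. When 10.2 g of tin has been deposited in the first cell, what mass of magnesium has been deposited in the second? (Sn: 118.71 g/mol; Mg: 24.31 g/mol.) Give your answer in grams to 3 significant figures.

2.09 g

n(Sn) = 10.2 / 118.71 = 0.08592 mol
Sn²⁺ + 2e⁻ → Sn, so n(e⁻) = 2 × 0.08592 = 0.1718 mol
Since the cells are in series, n(e⁻) in the Mg cell is also 0.1718 mol.
Mg²⁺ + 2e⁻ → Mg, so n(Mg) = 0.1718 / 2 = 0.08590 mol
m(Mg) = 0.08590 × 24.31 = 2.09 g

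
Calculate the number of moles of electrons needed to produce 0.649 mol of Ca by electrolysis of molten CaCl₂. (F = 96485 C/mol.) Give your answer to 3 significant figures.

1.30 mol

Ca²⁺ + 2e⁻ → Ca, so n(e⁻) = 2 × 0.649 = 1.298 mol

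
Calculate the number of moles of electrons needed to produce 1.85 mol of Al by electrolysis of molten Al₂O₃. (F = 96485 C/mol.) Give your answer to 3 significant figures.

5.55 mol

Al³⁺ + 3e⁻ → Al, so n(e⁻) = 3 × 1.85 = 5.550 mol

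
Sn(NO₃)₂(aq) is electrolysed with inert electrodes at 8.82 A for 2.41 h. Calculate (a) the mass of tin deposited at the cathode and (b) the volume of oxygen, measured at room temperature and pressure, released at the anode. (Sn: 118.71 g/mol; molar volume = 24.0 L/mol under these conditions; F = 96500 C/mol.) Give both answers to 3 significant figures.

47.1 g Sn; 4.76 L O₂

Q = 8.82 × 8676 = 76520 C; n(e⁻) = 76520 / 96500 = 0.7930 mol
Cathode: Sn²⁺ + 2e⁻ → Sn → n(Sn) = 0.7930/2 = 0.3965 mol → 47.1 g
Anode: 2H₂O → O₂ + 4H⁺ + 4e⁻ → n(O₂) = 0.7930/4 = 0.1983 mol → 4.76 L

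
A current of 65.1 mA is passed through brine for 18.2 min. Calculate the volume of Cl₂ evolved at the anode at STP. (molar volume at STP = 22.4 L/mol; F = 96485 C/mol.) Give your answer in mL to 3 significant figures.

Charge passed = 0.0651 × 1092 = 71.09 C
n(e⁻) = 71.09 / 96485 = 7.368×10^-4 mol
2Cl⁻ → Cl₂ + 2e⁻, so n(Cl₂) = 7.368×10^-4 / 2 = 3.684×10^-4 mol
V = 3.684×10^-4 × 22.4 = 0.008252 L
= 8.25 mL

8.25 mL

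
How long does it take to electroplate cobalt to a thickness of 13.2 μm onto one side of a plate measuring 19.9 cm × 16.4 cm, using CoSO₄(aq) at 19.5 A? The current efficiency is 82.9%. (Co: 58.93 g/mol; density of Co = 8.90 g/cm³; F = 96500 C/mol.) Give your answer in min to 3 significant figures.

12.9 min

Plated area = 19.9 × 16.4 = 326.4 cm²
Volume = 326.4 × 13.2×10⁻⁴ cm = 0.4308 cm³
m(Co) = 0.4308 × 8.90 = 3.834 g
n(Co) = 3.834 / 58.93 = 0.06506 mol; n(e⁻) = 2 × 0.06506 = 0.1301 mol
Q = 0.1301 × 96500 / 0.829 = 15140 C
t = 15140 / 19.5 = 776.4 s = 12.9 min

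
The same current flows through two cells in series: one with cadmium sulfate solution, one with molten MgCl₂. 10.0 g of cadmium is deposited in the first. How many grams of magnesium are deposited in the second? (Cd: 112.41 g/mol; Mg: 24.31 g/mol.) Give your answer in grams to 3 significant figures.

2.16 g

n(Cd) = 10.0 / 112.41 = 0.08896 mol
Cd²⁺ + 2e⁻ → Cd, so n(e⁻) = 2 × 0.08896 = 0.1779 mol
The cells are in series, so the same charge (and hence the same n(e⁻) = 0.1779 mol) passes through both.
Mg²⁺ + 2e⁻ → Mg, so n(Mg) = 0.1779 / 2 = 0.08895 mol
m(Mg) = 0.08895 × 24.31 = 2.16 g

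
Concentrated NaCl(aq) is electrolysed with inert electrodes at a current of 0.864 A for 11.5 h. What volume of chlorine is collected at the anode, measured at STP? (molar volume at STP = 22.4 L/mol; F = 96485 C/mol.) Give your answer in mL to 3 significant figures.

Q = It = 0.864 × 41400 = 35770 C
Moles of electrons = 35770 / 96485 = 0.3707 mol
2Cl⁻ → Cl₂ + 2e⁻, so n(Cl₂) = 0.3707 / 2 = 0.1854 mol
V = 0.1854 × 22.4 = 4.153 L
= 4150 mL

4150 mL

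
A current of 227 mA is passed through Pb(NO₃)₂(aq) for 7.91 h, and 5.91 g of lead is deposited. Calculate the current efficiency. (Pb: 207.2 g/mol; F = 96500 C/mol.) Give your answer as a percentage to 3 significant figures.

Q = 0.227 × 28476 = 6464 C
n(e⁻) = 6464 / 96500 = 0.06698 mol
Pb²⁺ + 2e⁻ → Pb, so theoretical n(Pb) = 0.03349 mol → 6.939 g
Efficiency = 5.91 / 6.939 = 0.8517 = 85.2%

85.2%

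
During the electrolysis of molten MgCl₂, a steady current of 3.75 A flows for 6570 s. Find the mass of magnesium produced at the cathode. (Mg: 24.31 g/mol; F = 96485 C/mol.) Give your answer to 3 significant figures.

3.10 g

Charge passed = 3.75 × 6570 = 24640 C
n(e⁻) = 24640 / 96485 = 0.2554 mol
Mg²⁺ + 2e⁻ → Mg, so n(Mg) = 0.2554 / 2 = 0.1277 mol
m = 0.1277 × 24.31 = 3.10 g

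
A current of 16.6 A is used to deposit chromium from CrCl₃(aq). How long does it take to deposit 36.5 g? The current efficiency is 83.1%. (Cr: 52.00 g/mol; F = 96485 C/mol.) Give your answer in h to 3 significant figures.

4.09 h

n(Cr) = 36.5 / 52.00 = 0.7019 mol
Cr³⁺ + 3e⁻ → Cr, so n(e⁻) = 3 × 0.7019 = 2.106 mol
Q = 2.106 × 96485 / 0.831 = 2.445×10^5 C
t = Q / I = 2.445×10^5 / 16.6 = 14730 s = 4.09 h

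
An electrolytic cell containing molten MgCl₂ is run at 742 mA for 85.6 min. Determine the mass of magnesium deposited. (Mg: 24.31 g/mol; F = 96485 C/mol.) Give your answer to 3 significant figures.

Charge passed = 0.742 × 5136 = 3811 C
Moles of electrons = 3811 / 96485 = 0.03950 mol
Mg²⁺ + 2e⁻ → Mg, so n(Mg) = 0.03950 / 2 = 0.01975 mol
m = 0.01975 × 24.31 = 0.480 g

0.480 g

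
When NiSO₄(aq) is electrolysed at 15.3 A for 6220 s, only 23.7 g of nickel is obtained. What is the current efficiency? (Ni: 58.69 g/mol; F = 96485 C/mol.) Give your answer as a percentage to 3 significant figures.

81.9%

Q = 15.3 × 6220 = 95170 C
n(e⁻) = 95170 / 96485 = 0.9864 mol
Ni²⁺ + 2e⁻ → Ni, so theoretical n(Ni) = 0.4932 mol → 28.95 g
Efficiency = 23.7 / 28.95 = 0.8187 = 81.9%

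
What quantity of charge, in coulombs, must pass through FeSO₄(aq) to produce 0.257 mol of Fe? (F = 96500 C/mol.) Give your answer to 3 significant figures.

Fe²⁺ + 2e⁻ → Fe, so n(e⁻) = 2 × 0.257 = 0.5140 mol
Q = 0.5140 × 96500 = 49600 C

49600 C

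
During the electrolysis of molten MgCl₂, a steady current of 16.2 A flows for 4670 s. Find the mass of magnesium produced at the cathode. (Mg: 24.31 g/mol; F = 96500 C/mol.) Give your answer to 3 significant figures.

Charge passed = 16.2 × 4670 = 75650 C
n(e⁻) = Q/F = 75650/96500 = 0.7839 mol
Mg²⁺ + 2e⁻ → Mg, so n(Mg) = 0.7839 / 2 = 0.3920 mol
m = 0.3920 × 24.31 = 9.53 g

9.53 g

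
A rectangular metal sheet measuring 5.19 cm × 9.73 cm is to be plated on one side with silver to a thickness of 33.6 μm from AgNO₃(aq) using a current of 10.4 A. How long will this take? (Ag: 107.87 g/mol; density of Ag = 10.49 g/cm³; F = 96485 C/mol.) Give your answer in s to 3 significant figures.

Plated area = 5.19 × 9.73 = 50.50 cm²
Volume = 50.50 × 33.6×10⁻⁴ cm = 0.1697 cm³
m(Ag) = 0.1697 × 10.49 = 1.780 g
n(Ag) = 1.780 / 107.87 = 0.01650 mol; n(e⁻) = 0.01650 mol
Q = 0.01650 × 96485 = 1592 C
t = 1592 / 10.4 = 153.1 s

153 s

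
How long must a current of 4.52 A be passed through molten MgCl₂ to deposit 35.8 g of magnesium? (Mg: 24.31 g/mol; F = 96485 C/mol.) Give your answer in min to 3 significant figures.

n(Mg) = 35.8 / 24.31 = 1.473 mol
Mg²⁺ + 2e⁻ → Mg, so n(e⁻) = 2 × 1.473 = 2.946 mol
Q = 2.946 × 96485 = 2.842×10^5 C
t = Q / I = 2.842×10^5 / 4.52 = 62880 s = 1050 min

1050 min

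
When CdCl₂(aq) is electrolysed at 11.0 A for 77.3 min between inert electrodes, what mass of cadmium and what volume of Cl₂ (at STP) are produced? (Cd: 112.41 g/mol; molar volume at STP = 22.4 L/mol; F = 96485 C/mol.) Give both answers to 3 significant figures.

29.7 g Cd; 5.92 L Cl₂

Q = 11.0 × 4638 = 51020 C; n(e⁻) = 51020 / 96485 = 0.5288 mol
Cathode: Cd²⁺ + 2e⁻ → Cd → n(Cd) = 0.5288/2 = 0.2644 mol → 29.7 g
Anode: 2Cl⁻ → Cl₂ + 2e⁻ → n(Cl₂) = 0.5288/2 = 0.2644 mol → 5.92 L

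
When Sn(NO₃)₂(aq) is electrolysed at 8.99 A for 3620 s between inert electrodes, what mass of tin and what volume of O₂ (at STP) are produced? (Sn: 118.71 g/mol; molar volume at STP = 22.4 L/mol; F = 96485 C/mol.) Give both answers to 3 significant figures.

Q = 8.99 × 3620 = 32540 C; n(e⁻) = 32540 / 96485 = 0.3373 mol
Cathode: Sn²⁺ + 2e⁻ → Sn → n(Sn) = 0.3373/2 = 0.1687 mol → 20.0 g
Anode: 2H₂O → O₂ + 4H⁺ + 4e⁻ → n(O₂) = 0.3373/4 = 0.08433 mol → 1.89 L

20.0 g Sn; 1.89 L O₂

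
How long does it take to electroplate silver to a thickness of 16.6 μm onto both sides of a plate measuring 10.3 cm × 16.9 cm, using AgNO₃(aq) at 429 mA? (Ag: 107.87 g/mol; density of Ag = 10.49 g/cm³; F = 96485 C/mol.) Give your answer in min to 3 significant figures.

Plated area = 2 × 10.3 × 16.9 = 348.1 cm²
Volume = 348.1 × 16.6×10⁻⁴ cm = 0.5778 cm³
m(Ag) = 0.5778 × 10.49 = 6.061 g
n(Ag) = 6.061 / 107.87 = 0.05619 mol; n(e⁻) = 0.05619 mol
Q = 0.05619 × 96485 = 5421 C
t = 5421 / 0.429 = 12640 s = 211 min

211 min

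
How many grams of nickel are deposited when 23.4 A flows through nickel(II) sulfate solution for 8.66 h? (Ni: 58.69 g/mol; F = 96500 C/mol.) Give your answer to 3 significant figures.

Q = It = 23.4 × 31176 = 7.295×10^5 C
n(e⁻) = Q/F = 7.295×10^5/96500 = 7.560 mol
Ni²⁺ + 2e⁻ → Ni, so n(Ni) = 7.560 / 2 = 3.780 mol
m = 3.780 × 58.69 = 222 g

222 g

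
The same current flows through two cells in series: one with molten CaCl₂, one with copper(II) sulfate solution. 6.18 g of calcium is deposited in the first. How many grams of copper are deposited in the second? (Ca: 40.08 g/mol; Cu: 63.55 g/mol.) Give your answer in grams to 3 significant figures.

9.80 g

n(Ca) = 6.18 / 40.08 = 0.1542 mol
Ca²⁺ + 2e⁻ → Ca, so n(e⁻) = 2 × 0.1542 = 0.3084 mol
The cells are in series, so the same charge (and hence the same n(e⁻) = 0.3084 mol) passes through both.
Cu²⁺ + 2e⁻ → Cu, so n(Cu) = 0.3084 / 2 = 0.1542 mol
m(Cu) = 0.1542 × 63.55 = 9.80 g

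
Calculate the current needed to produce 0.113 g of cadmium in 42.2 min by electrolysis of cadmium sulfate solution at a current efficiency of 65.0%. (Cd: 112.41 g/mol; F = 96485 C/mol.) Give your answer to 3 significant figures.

0.118 A

n(Cd) = 0.113 / 112.41 = 0.001005 mol
Cd²⁺ + 2e⁻ → Cd, so n(e⁻) = 2 × 0.001005 = 0.002010 mol
Q = 0.002010 × 96485 / 0.650 = 298.4 C
I = Q / t = 298.4 / 2532 s = 0.118 A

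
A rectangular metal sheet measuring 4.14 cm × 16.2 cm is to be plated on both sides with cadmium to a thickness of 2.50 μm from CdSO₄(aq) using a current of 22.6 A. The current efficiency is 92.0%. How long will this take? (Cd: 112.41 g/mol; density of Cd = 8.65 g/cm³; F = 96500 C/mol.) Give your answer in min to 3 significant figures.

Plated area = 2 × 4.14 × 16.2 = 134.1 cm²
Volume = 134.1 × 2.50×10⁻⁴ cm = 0.03353 cm³
m(Cd) = 0.03353 × 8.65 = 0.2900 g
n(Cd) = 0.2900 / 112.41 = 0.002580 mol; n(e⁻) = 2 × 0.002580 = 0.005160 mol
Q = 0.005160 × 96500 / 0.920 = 541.2 C
t = 541.2 / 22.6 = 23.95 s = 0.399 min

0.399 min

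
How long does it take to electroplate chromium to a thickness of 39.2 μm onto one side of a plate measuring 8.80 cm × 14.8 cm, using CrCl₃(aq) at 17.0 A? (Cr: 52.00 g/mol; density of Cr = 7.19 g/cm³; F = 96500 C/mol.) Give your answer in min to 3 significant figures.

Plated area = 8.80 × 14.8 = 130.2 cm²
Volume = 130.2 × 39.2×10⁻⁴ cm = 0.5104 cm³
m(Cr) = 0.5104 × 7.19 = 3.670 g
n(Cr) = 3.670 / 52.00 = 0.07058 mol; n(e⁻) = 3 × 0.07058 = 0.2117 mol
Q = 0.2117 × 96500 = 20430 C
t = 20430 / 17.0 = 1202 s = 20.0 min

20.0 min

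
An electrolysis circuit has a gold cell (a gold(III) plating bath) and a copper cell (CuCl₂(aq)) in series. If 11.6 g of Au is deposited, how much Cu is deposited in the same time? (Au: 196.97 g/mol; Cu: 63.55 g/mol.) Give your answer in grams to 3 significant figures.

5.61 g

n(Au) = 11.6 / 196.97 = 0.05889 mol
Au³⁺ + 3e⁻ → Au, so n(e⁻) = 3 × 0.05889 = 0.1767 mol
In series, the same 0.1767 mol of electrons flows through the second cell.
Cu²⁺ + 2e⁻ → Cu, so n(Cu) = 0.1767 / 2 = 0.08835 mol
m(Cu) = 0.08835 × 63.55 = 5.61 g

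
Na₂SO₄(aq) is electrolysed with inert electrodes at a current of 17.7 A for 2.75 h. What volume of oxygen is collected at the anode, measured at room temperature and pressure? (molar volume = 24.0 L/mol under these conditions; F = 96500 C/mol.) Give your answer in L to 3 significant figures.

10.9 L

Q = It = 17.7 × 9900 = 1.752×10^5 C
Moles of electrons = 1.752×10^5 / 96500 = 1.816 mol
2H₂O → O₂ + 4H⁺ + 4e⁻, so n(O₂) = 1.816 / 4 = 0.4540 mol
V = 0.4540 × 24.0 = 10.90 L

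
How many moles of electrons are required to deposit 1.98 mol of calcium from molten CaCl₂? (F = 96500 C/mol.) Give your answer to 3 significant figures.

Ca²⁺ + 2e⁻ → Ca, so n(e⁻) = 2 × 1.98 = 3.960 mol

3.96 mol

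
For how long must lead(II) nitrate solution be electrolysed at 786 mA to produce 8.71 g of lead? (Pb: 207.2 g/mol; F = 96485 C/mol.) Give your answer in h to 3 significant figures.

2.87 h

n(Pb) = 8.71 / 207.2 = 0.04204 mol
Pb²⁺ + 2e⁻ → Pb, so n(e⁻) = 2 × 0.04204 = 0.08408 mol
Q = 0.08408 × 96485 = 8112 C
t = Q / I = 8112 / 0.786 = 10320 s = 2.87 h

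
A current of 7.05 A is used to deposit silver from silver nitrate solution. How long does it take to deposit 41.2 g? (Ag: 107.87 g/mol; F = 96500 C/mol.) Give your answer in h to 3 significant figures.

n(Ag) = 41.2 / 107.87 = 0.3819 mol
Ag⁺ + e⁻ → Ag, so n(e⁻) = 0.3819 mol
Q = 0.3819 × 96500 = 36850 C
t = Q / I = 36850 / 7.05 = 5227 s = 1.45 h

1.45 h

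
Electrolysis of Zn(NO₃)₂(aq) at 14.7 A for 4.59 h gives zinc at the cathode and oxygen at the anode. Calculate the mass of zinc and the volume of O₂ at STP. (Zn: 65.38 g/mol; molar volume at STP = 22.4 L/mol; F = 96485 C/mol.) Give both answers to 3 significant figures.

82.3 g Zn; 14.1 L O₂

Q = 14.7 × 16524 = 2.429×10^5 C; n(e⁻) = 2.429×10^5 / 96485 = 2.517 mol
Cathode: Zn²⁺ + 2e⁻ → Zn → n(Zn) = 2.517/2 = 1.259 mol → 82.3 g
Anode: 2H₂O → O₂ + 4H⁺ + 4e⁻ → n(O₂) = 2.517/4 = 0.6293 mol → 14.1 L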